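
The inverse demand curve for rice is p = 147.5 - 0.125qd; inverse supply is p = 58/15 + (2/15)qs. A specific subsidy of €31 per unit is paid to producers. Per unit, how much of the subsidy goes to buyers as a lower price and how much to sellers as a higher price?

Buyers gain €15 per unit; sellers gain €16 per unit

Pre-subsidy: 147.5 - 0.125q = 58/15 + (2/15)q gives q* = 556 and p* = 78.
With the subsidy, sellers receive ps = pb + 31 for each unit, where pb is the price buyers pay.
On the curves, pb = 147.5 - 0.125q and ps = 58/15 + (2/15)q; the wedge ps − pb = 31 gives 58/15 + (2/15)q − (147.5 - 0.125q) = 31, so q' = 676.
Then pb = 147.5 − 0.125·676 = 63 and ps = 58/15 + (2/15)·676 = 94.
Buyers' price falls by p* − pb = 78 − 63 = 15; sellers' price rises by ps − p* = 94 − 78 = 16.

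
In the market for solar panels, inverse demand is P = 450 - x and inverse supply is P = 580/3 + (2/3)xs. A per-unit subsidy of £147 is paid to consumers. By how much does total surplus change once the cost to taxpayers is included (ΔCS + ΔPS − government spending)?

Pre-subsidy: 450 - x = 580/3 + (2/3)x gives x* = 154 and P* = 296.
With the rebate, buyers effectively pay Pb = Ps − 147, where Ps is the price sellers receive.
On the curves, Pb = 450 - x and Ps = 580/3 + (2/3)x; the wedge Ps − Pb = 147 gives 580/3 + (2/3)x − (450 - x) = 147, so x' = 242.2.
Then Pb = 450 − 1·242.2 = 207.8 and Ps = 580/3 + (2/3)·242.2 = 354.8.
ΔCS = ½(154 + 242.2)(296 − 207.8) = 17472.42; ΔPS = ½(154 + 242.2)(354.8 − 296) = 11648.28.
Government spending = 147 × 242.2 = 35603.4.
Net change = 17472.42 + 11648.28 − 35603.4 = -6482.7. The loss equals the DWL triangle ½·147·88.2.

Net change in total surplus = -£6482.7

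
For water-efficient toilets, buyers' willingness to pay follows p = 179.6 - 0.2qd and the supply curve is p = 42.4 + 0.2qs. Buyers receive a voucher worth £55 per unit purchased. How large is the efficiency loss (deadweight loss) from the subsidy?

Pre-subsidy: 179.6 - 0.2q = 42.4 + 0.2q gives q* = 343 and p* = 111.
With the rebate, buyers effectively pay pb = ps − 55, where ps is the price sellers receive.
On the curves, pb = 179.6 - 0.2q and ps = 42.4 + 0.2q; the wedge ps − pb = 55 gives 42.4 + 0.2q − (179.6 - 0.2q) = 55, so q' = 480.5.
Then pb = 179.6 − 0.2·480.5 = 83.5 and ps = 42.4 + 0.2·480.5 = 138.5.
The subsidy expands output by 480.5 − 343 = 137.5 past the efficient level; on those units the gap between marginal cost and willingness to pay runs from 0 up to 55.
DWL = ½ × 55 × 137.5 = 3781.25.

Deadweight loss = £3781.25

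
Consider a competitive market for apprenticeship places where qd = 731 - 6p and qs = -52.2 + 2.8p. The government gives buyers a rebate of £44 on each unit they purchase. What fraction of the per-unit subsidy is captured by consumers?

Pre-subsidy: 731 - 6p = -52.2 + 2.8p gives p* = 89, q* = 197.
With the rebate, buyers effectively pay pb = ps − 44, where ps is the price sellers receive.
Demand in terms of ps becomes qd = 731 − 6(ps − 44) = 995 - 6ps. Setting this equal to supply: 995 - 6ps = -52.2 + 2.8ps, so ps = 119.
Buyers pay pb = 119 − 44 = 75; q' = -52.2 + 2.8·119 = 281.
Buyers' price falls by p* − pb = 89 − 75 = 14; sellers' price rises by ps − p* = 119 − 89 = 30.
So consumers capture 14/44 = 7/22 of each unit of subsidy.

Consumer share = 7/22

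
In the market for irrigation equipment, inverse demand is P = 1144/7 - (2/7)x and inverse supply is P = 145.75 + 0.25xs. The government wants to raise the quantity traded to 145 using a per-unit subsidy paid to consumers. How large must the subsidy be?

At x = 145, from the demand curve buyers pay Pb = 1144/7 − (2/7)·145 = 122; from the supply curve sellers need Ps = 145.75 + 0.25·145 = 182.
The subsidy must fill the gap: s = Ps − Pb = 182 − 122 = 60.

Required subsidy s = 60 per unit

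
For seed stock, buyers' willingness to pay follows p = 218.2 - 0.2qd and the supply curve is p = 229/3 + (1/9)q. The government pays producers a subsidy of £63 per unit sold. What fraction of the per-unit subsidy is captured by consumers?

Consumer share = 9/14

Pre-subsidy: 218.2 - 0.2q = 229/3 + (1/9)q gives q* = 456 and p* = 127.
With the subsidy, sellers receive ps = pb + 63 for each unit, where pb is the price buyers pay.
On the curves, pb = 218.2 - 0.2q and ps = 229/3 + (1/9)q; the wedge ps − pb = 63 gives 229/3 + (1/9)q − (218.2 - 0.2q) = 63, so q' = 658.5.
Then pb = 218.2 − 0.2·658.5 = 86.5 and ps = 229/3 + (1/9)·658.5 = 149.5.
Buyers' price falls by p* − pb = 127 − 86.5 = 40.5; sellers' price rises by ps − p* = 149.5 − 127 = 22.5.
So consumers capture 40.5/63 = 9/14 of each unit of subsidy.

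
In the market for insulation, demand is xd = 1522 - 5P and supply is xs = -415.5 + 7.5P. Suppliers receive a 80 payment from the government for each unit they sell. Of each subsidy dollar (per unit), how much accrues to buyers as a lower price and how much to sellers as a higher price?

Buyers gain 48 per unit; sellers gain 32 per unit

Pre-subsidy: 1522 - 5P = -415.5 + 7.5P gives P* = 155, x* = 747.
With the subsidy, sellers receive Ps = Pb + 80 for each unit, where Pb is the price buyers pay.
Supply in terms of Pb becomes xs = -415.5 + 7.5(Pb + 80) = 184.5 + 7.5Pb. Setting this equal to demand: 1522 - 5Pb = 184.5 + 7.5Pb, so Pb = 107.
Sellers receive Ps = 107 + 80 = 187; x' = 1522 − 5·107 = 987.
Buyers' price falls by P* − Pb = 155 − 107 = 48; sellers' price rises by Ps − P* = 187 − 155 = 32.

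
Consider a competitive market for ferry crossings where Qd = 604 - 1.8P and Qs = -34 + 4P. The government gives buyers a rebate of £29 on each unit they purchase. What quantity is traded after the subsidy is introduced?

Pre-subsidy: 604 - 1.8P = -34 + 4P gives P* = 110, Q* = 406.
With the rebate, buyers effectively pay Pb = Ps − 29, where Ps is the price sellers receive.
Demand in terms of Ps becomes Qd = 604 − 1.8(Ps − 29) = 656.2 - 1.8Ps. Setting this equal to supply: 656.2 - 1.8Ps = -34 + 4Ps, so Ps = 119.
Buyers pay Pb = 119 − 29 = 90; Q' = -34 + 4·119 = 442.

Q' = 442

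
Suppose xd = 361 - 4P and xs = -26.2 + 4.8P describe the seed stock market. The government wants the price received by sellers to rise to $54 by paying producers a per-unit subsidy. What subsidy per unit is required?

At a seller price of 54, quantity supplied is -26.2 + 4.8·54 = 233.
Buyers absorb 233 only when they pay Pb with 361 − 4·Pb = 233, i.e. Pb = 32.
s = Ps − Pb = 54 − 32 = 22.

Required subsidy s = $22 per unit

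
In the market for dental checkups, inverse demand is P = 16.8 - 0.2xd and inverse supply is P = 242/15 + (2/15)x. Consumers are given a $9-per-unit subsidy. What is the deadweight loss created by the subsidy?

Deadweight loss = $121.5

Pre-subsidy: 16.8 - 0.2x = 242/15 + (2/15)x gives x* = 2 and P* = 16.4.
With the rebate, buyers effectively pay Pb = Ps − 9, where Ps is the price sellers receive.
On the curves, Pb = 16.8 - 0.2x and Ps = 242/15 + (2/15)x; the wedge Ps − Pb = 9 gives 242/15 + (2/15)x − (16.8 - 0.2x) = 9, so x' = 29.
Then Pb = 16.8 − 0.2·29 = 11 and Ps = 242/15 + (2/15)·29 = 20.
The subsidy expands output by 29 − 2 = 27 past the efficient level; on those units the gap between marginal cost and willingness to pay runs from 0 up to 9.
DWL = ½ × 9 × 27 = 121.5.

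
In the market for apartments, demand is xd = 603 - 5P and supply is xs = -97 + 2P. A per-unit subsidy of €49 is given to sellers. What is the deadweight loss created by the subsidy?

Deadweight loss = €1715

Pre-subsidy: 603 - 5P = -97 + 2P gives P* = 100, x* = 103.
With the subsidy, sellers receive Ps = Pb + 49 for each unit, where Pb is the price buyers pay.
Supply in terms of Pb becomes xs = -97 + 2(Pb + 49) = 1 + 2Pb. Setting this equal to demand: 603 - 5Pb = 1 + 2Pb, so Pb = 86.
Sellers receive Ps = 86 + 49 = 135; x' = 603 − 5·86 = 173.
The subsidy expands output by 173 − 103 = 70 past the efficient level; on those units the gap between marginal cost and willingness to pay runs from 0 up to 49.
DWL = ½ × 49 × 70 = 1715.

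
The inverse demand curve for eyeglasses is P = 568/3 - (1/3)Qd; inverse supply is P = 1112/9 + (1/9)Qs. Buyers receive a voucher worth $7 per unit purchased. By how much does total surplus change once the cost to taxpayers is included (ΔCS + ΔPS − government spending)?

Net change in total surplus = -$55.125

Pre-subsidy: 568/3 - (1/3)Q = 1112/9 + (1/9)Q gives Q* = 148 and P* = 140.
With the rebate, buyers effectively pay Pb = Ps − 7, where Ps is the price sellers receive.
On the curves, Pb = 568/3 - (1/3)Q and Ps = 1112/9 + (1/9)Q; the wedge Ps − Pb = 7 gives 1112/9 + (1/9)Q − (568/3 - (1/3)Q) = 7, so Q' = 163.75.
Then Pb = 568/3 − (1/3)·163.75 = 134.75 and Ps = 1112/9 + (1/9)·163.75 = 141.75.
ΔCS = ½(148 + 163.75)(140 − 134.75) = 818.34375; ΔPS = ½(148 + 163.75)(141.75 − 140) = 272.78125.
Government spending = 7 × 163.75 = 1146.25.
Net change = 818.34375 + 272.78125 − 1146.25 = -55.125. The loss equals the DWL triangle ½·7·15.75.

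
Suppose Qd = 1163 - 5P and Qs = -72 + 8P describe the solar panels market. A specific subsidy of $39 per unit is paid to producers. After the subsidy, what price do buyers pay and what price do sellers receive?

Pre-subsidy: 1163 - 5P = -72 + 8P gives P* = 95, Q* = 688.
With the subsidy, sellers receive Ps = Pb + 39 for each unit, where Pb is the price buyers pay.
Supply in terms of Pb becomes Qs = -72 + 8(Pb + 39) = 240 + 8Pb. Setting this equal to demand: 1163 - 5Pb = 240 + 8Pb, so Pb = 71.
Sellers receive Ps = 71 + 39 = 110; Q' = 1163 − 5·71 = 808.

Buyers pay $71; sellers receive $110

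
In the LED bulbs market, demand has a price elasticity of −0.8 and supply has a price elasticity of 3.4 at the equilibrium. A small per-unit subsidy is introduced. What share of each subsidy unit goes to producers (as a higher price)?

For a small subsidy around the equilibrium, the benefit split depends on the relative slopes, which at a point are proportional to the elasticities.
Buyer share = εs/(εs + |εd|) = 3.4/(3.4 + 0.8) = 17/21; seller share = |εd|/(εs + |εd|) = 4/21.
So producers capture 4/21 of the subsidy.

Producer share = 4/21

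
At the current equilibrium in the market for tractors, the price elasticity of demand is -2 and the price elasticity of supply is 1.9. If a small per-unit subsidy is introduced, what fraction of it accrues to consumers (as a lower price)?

For a small subsidy around the equilibrium, the benefit split depends on the relative slopes, which at a point are proportional to the elasticities.
Buyer share = εs/(εs + |εd|) = 1.9/(1.9 + 2) = 19/39; seller share = |εd|/(εs + |εd|) = 20/39.

Consumer share = 19/39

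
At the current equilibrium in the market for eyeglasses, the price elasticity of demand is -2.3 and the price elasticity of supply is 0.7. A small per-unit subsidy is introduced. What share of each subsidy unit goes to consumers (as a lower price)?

For a small subsidy around the equilibrium, the benefit split depends on the relative slopes, which at a point are proportional to the elasticities.
Buyer share = εs/(εs + |εd|) = 0.7/(0.7 + 2.3) = 7/30; seller share = |εd|/(εs + |εd|) = 23/30.

Consumer share = 7/30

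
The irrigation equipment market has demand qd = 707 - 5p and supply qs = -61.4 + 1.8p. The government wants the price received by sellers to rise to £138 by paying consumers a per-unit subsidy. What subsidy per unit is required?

At a seller price of 138, quantity supplied is -61.4 + 1.8·138 = 187.
Buyers absorb 187 only when they pay pb with 707 − 5·pb = 187, i.e. pb = 104.
s = ps − pb = 138 − 104 = 34.

Required subsidy s = £34 per unit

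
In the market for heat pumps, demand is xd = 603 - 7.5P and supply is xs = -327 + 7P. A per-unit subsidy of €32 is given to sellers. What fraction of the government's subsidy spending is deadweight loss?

Pre-subsidy: 603 - 7.5P = -327 + 7P gives P* = 1860/29, x* = 3537/29.
With the subsidy, sellers receive Ps = Pb + 32 for each unit, where Pb is the price buyers pay.
Supply in terms of Pb becomes xs = -327 + 7(Pb + 32) = -103 + 7Pb. Setting this equal to demand: 603 - 7.5Pb = -103 + 7Pb, so Pb = 1412/29.
Sellers receive Ps = 1412/29 + 32 = 2340/29; x' = 603 − 7.5·(1412/29) = 6897/29.
ΔCS = ½(3537/29 + 6897/29)(1860/29 − 1412/29) = 2337216/841; ΔPS = ½(3537/29 + 6897/29)(2340/29 − 1860/29) = 2504160/841.
Government spending = 32 × 6897/29 = 220704/29.
DWL = ½ × 32 × (6897/29 − 3537/29) = 53760/29; fraction = (53760/29) / (220704/29) = 560/2299.

DWL / government spending = 560/2299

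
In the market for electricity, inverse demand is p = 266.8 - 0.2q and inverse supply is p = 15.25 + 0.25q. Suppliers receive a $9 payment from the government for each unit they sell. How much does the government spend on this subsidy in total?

Pre-subsidy: 266.8 - 0.2q = 15.25 + 0.25q gives q* = 559 and p* = 155.
With the subsidy, sellers receive ps = pb + 9 for each unit, where pb is the price buyers pay.
On the curves, pb = 266.8 - 0.2q and ps = 15.25 + 0.25q; the wedge ps − pb = 9 gives 15.25 + 0.25q − (266.8 - 0.2q) = 9, so q' = 579.
Then pb = 266.8 − 0.2·579 = 151 and ps = 15.25 + 0.25·579 = 160.
Government outlay = subsidy × quantity = 9 × 579 = 5211.

Government cost = $5211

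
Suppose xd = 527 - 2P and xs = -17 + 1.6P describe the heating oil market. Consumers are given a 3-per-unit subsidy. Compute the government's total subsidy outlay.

Pre-subsidy: 527 - 2P = -17 + 1.6P gives P* = 1360/9, x* = 2023/9.
With the rebate, buyers effectively pay Pb = Ps − 3, where Ps is the price sellers receive.
Demand in terms of Ps becomes xd = 527 − 2(Ps − 3) = 533 - 2Ps. Setting this equal to supply: 533 - 2Ps = -17 + 1.6Ps, so Ps = 1375/9.
Buyers pay Pb = 1375/9 − 3 = 1348/9; x' = -17 + 1.6·(1375/9) = 2047/9.
Government outlay = subsidy × quantity = 3 × 2047/9 = 2047/3.

Government cost = 2047/3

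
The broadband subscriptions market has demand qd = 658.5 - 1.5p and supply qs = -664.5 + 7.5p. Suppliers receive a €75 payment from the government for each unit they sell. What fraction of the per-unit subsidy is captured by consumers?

Pre-subsidy: 658.5 - 1.5p = -664.5 + 7.5p gives p* = 147, q* = 438.
With the subsidy, sellers receive ps = pb + 75 for each unit, where pb is the price buyers pay.
Supply in terms of pb becomes qs = -664.5 + 7.5(pb + 75) = -102 + 7.5pb. Setting this equal to demand: 658.5 - 1.5pb = -102 + 7.5pb, so pb = 84.5.
Sellers receive ps = 84.5 + 75 = 159.5; q' = 658.5 − 1.5·84.5 = 531.75.
Buyers' price falls by p* − pb = 147 − 84.5 = 62.5; sellers' price rises by ps − p* = 159.5 − 147 = 12.5.
So consumers capture 62.5/75 = 5/6 of each unit of subsidy.

Consumer share = 5/6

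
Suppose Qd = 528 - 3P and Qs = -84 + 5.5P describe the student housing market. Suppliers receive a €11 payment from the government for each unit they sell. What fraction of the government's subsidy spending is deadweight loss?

DWL / government spending = 121/3778

Pre-subsidy: 528 - 3P = -84 + 5.5P gives P* = 72, Q* = 312.
With the subsidy, sellers receive Ps = Pb + 11 for each unit, where Pb is the price buyers pay.
Supply in terms of Pb becomes Qs = -84 + 5.5(Pb + 11) = -23.5 + 5.5Pb. Setting this equal to demand: 528 - 3Pb = -23.5 + 5.5Pb, so Pb = 1103/17.
Sellers receive Ps = 1103/17 + 11 = 1290/17; Q' = 528 − 3·(1103/17) = 5667/17.
ΔCS = ½(312 + 5667/17)(72 − 1103/17) = 1327491/578; ΔPS = ½(312 + 5667/17)(1290/17 − 72) = 362043/289.
Government spending = 11 × 5667/17 = 62337/17.
DWL = ½ × 11 × (5667/17 − 312) = 3993/34; fraction = (3993/34) / (62337/17) = 121/3778.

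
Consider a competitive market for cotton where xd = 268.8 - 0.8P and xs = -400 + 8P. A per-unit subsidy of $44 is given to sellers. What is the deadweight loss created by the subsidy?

Deadweight loss = $704

Pre-subsidy: 268.8 - 0.8P = -400 + 8P gives P* = 76, x* = 208.
With the subsidy, sellers receive Ps = Pb + 44 for each unit, where Pb is the price buyers pay.
Supply in terms of Pb becomes xs = -400 + 8(Pb + 44) = -48 + 8Pb. Setting this equal to demand: 268.8 - 0.8Pb = -48 + 8Pb, so Pb = 36.
Sellers receive Ps = 36 + 44 = 80; x' = 268.8 − 0.8·36 = 240.
The subsidy expands output by 240 − 208 = 32 past the efficient level; on those units the gap between marginal cost and willingness to pay runs from 0 up to 44.
DWL = ½ × 44 × 32 = 704.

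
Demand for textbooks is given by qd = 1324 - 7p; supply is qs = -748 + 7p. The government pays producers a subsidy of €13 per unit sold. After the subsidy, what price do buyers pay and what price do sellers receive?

Pre-subsidy: 1324 - 7p = -748 + 7p gives p* = 148, q* = 288.
With the subsidy, sellers receive ps = pb + 13 for each unit, where pb is the price buyers pay.
Supply in terms of pb becomes qs = -748 + 7(pb + 13) = -657 + 7pb. Setting this equal to demand: 1324 - 7pb = -657 + 7pb, so pb = 141.5.
Sellers receive ps = 141.5 + 13 = 154.5; q' = 1324 − 7·141.5 = 333.5.

Buyers pay €141.5; sellers receive €154.5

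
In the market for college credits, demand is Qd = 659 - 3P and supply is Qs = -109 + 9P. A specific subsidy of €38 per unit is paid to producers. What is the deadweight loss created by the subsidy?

Pre-subsidy: 659 - 3P = -109 + 9P gives P* = 64, Q* = 467.
With the subsidy, sellers receive Ps = Pb + 38 for each unit, where Pb is the price buyers pay.
Supply in terms of Pb becomes Qs = -109 + 9(Pb + 38) = 233 + 9Pb. Setting this equal to demand: 659 - 3Pb = 233 + 9Pb, so Pb = 35.5.
Sellers receive Ps = 35.5 + 38 = 73.5; Q' = 659 − 3·35.5 = 552.5.
The subsidy expands output by 552.5 − 467 = 85.5 past the efficient level; on those units the gap between marginal cost and willingness to pay runs from 0 up to 38.
DWL = ½ × 38 × 85.5 = 1624.5.

Deadweight loss = €1624.5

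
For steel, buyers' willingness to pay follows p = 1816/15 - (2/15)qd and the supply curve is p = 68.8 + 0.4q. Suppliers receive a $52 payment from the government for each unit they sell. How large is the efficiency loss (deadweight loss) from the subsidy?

Pre-subsidy: 1816/15 - (2/15)q = 68.8 + 0.4q gives q* = 98 and p* = 108.
With the subsidy, sellers receive ps = pb + 52 for each unit, where pb is the price buyers pay.
On the curves, pb = 1816/15 - (2/15)q and ps = 68.8 + 0.4q; the wedge ps − pb = 52 gives 68.8 + 0.4q − (1816/15 - (2/15)q) = 52, so q' = 195.5.
Then pb = 1816/15 − (2/15)·195.5 = 95 and ps = 68.8 + 0.4·195.5 = 147.
The subsidy expands output by 195.5 − 98 = 97.5 past the efficient level; on those units the gap between marginal cost and willingness to pay runs from 0 up to 52.
DWL = ½ × 52 × 97.5 = 2535.

Deadweight loss = $2535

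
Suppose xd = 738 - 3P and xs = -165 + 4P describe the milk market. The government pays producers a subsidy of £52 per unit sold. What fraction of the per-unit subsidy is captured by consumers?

Pre-subsidy: 738 - 3P = -165 + 4P gives P* = 129, x* = 351.
With the subsidy, sellers receive Ps = Pb + 52 for each unit, where Pb is the price buyers pay.
Supply in terms of Pb becomes xs = -165 + 4(Pb + 52) = 43 + 4Pb. Setting this equal to demand: 738 - 3Pb = 43 + 4Pb, so Pb = 695/7.
Sellers receive Ps = 695/7 + 52 = 1059/7; x' = 738 − 3·(695/7) = 3081/7.
Buyers' price falls by P* − Pb = 129 − 695/7 = 208/7; sellers' price rises by Ps − P* = 1059/7 − 129 = 156/7.
So consumers capture (208/7)/52 = 4/7 of each unit of subsidy.

Consumer share = 4/7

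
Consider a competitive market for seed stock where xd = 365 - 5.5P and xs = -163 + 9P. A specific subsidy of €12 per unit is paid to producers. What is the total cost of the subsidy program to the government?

Pre-subsidy: 365 - 5.5P = -163 + 9P gives P* = 1056/29, x* = 4777/29.
With the subsidy, sellers receive Ps = Pb + 12 for each unit, where Pb is the price buyers pay.
Supply in terms of Pb becomes xs = -163 + 9(Pb + 12) = -55 + 9Pb. Setting this equal to demand: 365 - 5.5Pb = -55 + 9Pb, so Pb = 840/29.
Sellers receive Ps = 840/29 + 12 = 1188/29; x' = 365 − 5.5·(840/29) = 5965/29.
Government outlay = subsidy × quantity = 12 × 5965/29 = 71580/29.

Government cost = 71580/29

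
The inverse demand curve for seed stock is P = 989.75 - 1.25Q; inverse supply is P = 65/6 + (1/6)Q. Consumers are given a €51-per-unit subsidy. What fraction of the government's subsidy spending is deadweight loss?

DWL / government spending = 18/727

Pre-subsidy: 989.75 - 1.25Q = 65/6 + (1/6)Q gives Q* = 691 and P* = 126.
With the rebate, buyers effectively pay Pb = Ps − 51, where Ps is the price sellers receive.
On the curves, Pb = 989.75 - 1.25Q and Ps = 65/6 + (1/6)Q; the wedge Ps − Pb = 51 gives 65/6 + (1/6)Q − (989.75 - 1.25Q) = 51, so Q' = 727.
Then Pb = 989.75 − 1.25·727 = 81 and Ps = 65/6 + (1/6)·727 = 132.
ΔCS = ½(691 + 727)(126 − 81) = 31905; ΔPS = ½(691 + 727)(132 − 126) = 4254.
Government spending = 51 × 727 = 37077.
DWL = ½ × 51 × (727 − 691) = 918; fraction = 918 / 37077 = 18/727.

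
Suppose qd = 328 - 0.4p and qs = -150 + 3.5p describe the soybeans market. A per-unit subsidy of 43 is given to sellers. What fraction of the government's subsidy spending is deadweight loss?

DWL / government spending = 301/11482

Pre-subsidy: 328 - 0.4p = -150 + 3.5p gives p* = 4780/39, q* = 10880/39.
With the subsidy, sellers receive ps = pb + 43 for each unit, where pb is the price buyers pay.
Supply in terms of pb becomes qs = -150 + 3.5(pb + 43) = 0.5 + 3.5pb. Setting this equal to demand: 328 - 0.4pb = 0.5 + 3.5pb, so pb = 3275/39.
Sellers receive ps = 3275/39 + 43 = 4952/39; q' = 328 − 0.4·(3275/39) = 11482/39.
ΔCS = ½(10880/39 + 11482/39)(4780/39 − 3275/39) = 5609135/507; ΔPS = ½(10880/39 + 11482/39)(4952/39 − 4780/39) = 641044/507.
Government spending = 43 × 11482/39 = 493726/39.
DWL = ½ × 43 × (11482/39 − 10880/39) = 12943/39; fraction = (12943/39) / (493726/39) = 301/11482.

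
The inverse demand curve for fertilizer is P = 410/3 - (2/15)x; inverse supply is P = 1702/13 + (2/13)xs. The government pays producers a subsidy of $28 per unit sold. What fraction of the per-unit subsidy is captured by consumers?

Consumer share = 13/28

Pre-subsidy: 410/3 - (2/15)x = 1702/13 + (2/13)x gives x* = 20 and P* = 134.
With the subsidy, sellers receive Ps = Pb + 28 for each unit, where Pb is the price buyers pay.
On the curves, Pb = 410/3 - (2/15)x and Ps = 1702/13 + (2/13)x; the wedge Ps − Pb = 28 gives 1702/13 + (2/13)x − (410/3 - (2/15)x) = 28, so x' = 117.5.
Then Pb = 410/3 − (2/15)·117.5 = 121 and Ps = 1702/13 + (2/13)·117.5 = 149.
Buyers' price falls by P* − Pb = 134 − 121 = 13; sellers' price rises by Ps − P* = 149 − 134 = 15.
So consumers capture 13/28 = 13/28 of each unit of subsidy.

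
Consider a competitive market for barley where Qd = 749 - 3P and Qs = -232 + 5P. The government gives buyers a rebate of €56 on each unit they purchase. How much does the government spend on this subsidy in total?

Pre-subsidy: 749 - 3P = -232 + 5P gives P* = 122.625, Q* = 381.125.
With the rebate, buyers effectively pay Pb = Ps − 56, where Ps is the price sellers receive.
Demand in terms of Ps becomes Qd = 749 − 3(Ps − 56) = 917 - 3Ps. Setting this equal to supply: 917 - 3Ps = -232 + 5Ps, so Ps = 143.625.
Buyers pay Pb = 143.625 − 56 = 87.625; Q' = -232 + 5·143.625 = 486.125.
Government outlay = subsidy × quantity = 56 × 486.125 = 27223.

Government cost = €27223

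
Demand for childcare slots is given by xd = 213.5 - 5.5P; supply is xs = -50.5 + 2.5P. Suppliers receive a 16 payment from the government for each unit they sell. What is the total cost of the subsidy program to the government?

Government cost = 952

Pre-subsidy: 213.5 - 5.5P = -50.5 + 2.5P gives P* = 33, x* = 32.
With the subsidy, sellers receive Ps = Pb + 16 for each unit, where Pb is the price buyers pay.
Supply in terms of Pb becomes xs = -50.5 + 2.5(Pb + 16) = -10.5 + 2.5Pb. Setting this equal to demand: 213.5 - 5.5Pb = -10.5 + 2.5Pb, so Pb = 28.
Sellers receive Ps = 28 + 16 = 44; x' = 213.5 − 5.5·28 = 59.5.
Government outlay = subsidy × quantity = 16 × 59.5 = 952.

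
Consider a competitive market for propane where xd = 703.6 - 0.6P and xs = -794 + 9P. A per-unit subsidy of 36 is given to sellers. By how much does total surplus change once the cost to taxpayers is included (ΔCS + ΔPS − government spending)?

Net change in total surplus = -364.5

Pre-subsidy: 703.6 - 0.6P = -794 + 9P gives P* = 156, x* = 610.
With the subsidy, sellers receive Ps = Pb + 36 for each unit, where Pb is the price buyers pay.
Supply in terms of Pb becomes xs = -794 + 9(Pb + 36) = -470 + 9Pb. Setting this equal to demand: 703.6 - 0.6Pb = -470 + 9Pb, so Pb = 122.25.
Sellers receive Ps = 122.25 + 36 = 158.25; x' = 703.6 − 0.6·122.25 = 630.25.
ΔCS = ½(610 + 630.25)(156 − 122.25) = 20929.21875; ΔPS = ½(610 + 630.25)(158.25 − 156) = 1395.28125.
Government spending = 36 × 630.25 = 22689.
Net change = 20929.21875 + 1395.28125 − 22689 = -364.5. The loss equals the DWL triangle ½·36·20.25.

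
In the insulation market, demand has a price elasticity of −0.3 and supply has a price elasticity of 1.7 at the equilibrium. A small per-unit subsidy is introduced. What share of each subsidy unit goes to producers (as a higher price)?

For a small subsidy around the equilibrium, the benefit split depends on the relative slopes, which at a point are proportional to the elasticities.
Buyer share = εs/(εs + |εd|) = 1.7/(1.7 + 0.3) = 0.85; seller share = |εd|/(εs + |εd|) = 0.15.
So producers capture 0.15 of the subsidy.

Producer share = 0.15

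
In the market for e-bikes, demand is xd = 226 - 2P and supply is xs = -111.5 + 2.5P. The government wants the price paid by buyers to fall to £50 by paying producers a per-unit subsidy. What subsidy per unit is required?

At a buyer price of 50, quantity demanded is 226 − 2·50 = 126.
Sellers supply 126 only when they receive Ps with -111.5 + 2.5·Ps = 126, i.e. Ps = 95.
s = Ps − Pb = 95 − 50 = 45.

Required subsidy s = £45 per unit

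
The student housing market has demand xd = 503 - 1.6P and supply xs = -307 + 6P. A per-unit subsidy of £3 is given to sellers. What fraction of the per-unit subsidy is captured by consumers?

Consumer share = 15/19

Pre-subsidy: 503 - 1.6P = -307 + 6P gives P* = 2025/19, x* = 6317/19.
With the subsidy, sellers receive Ps = Pb + 3 for each unit, where Pb is the price buyers pay.
Supply in terms of Pb becomes xs = -307 + 6(Pb + 3) = -289 + 6Pb. Setting this equal to demand: 503 - 1.6Pb = -289 + 6Pb, so Pb = 1980/19.
Sellers receive Ps = 1980/19 + 3 = 2037/19; x' = 503 − 1.6·(1980/19) = 6389/19.
Buyers' price falls by P* − Pb = 2025/19 − 1980/19 = 45/19; sellers' price rises by Ps − P* = 2037/19 − 2025/19 = 12/19.
So consumers capture (45/19)/3 = 15/19 of each unit of subsidy.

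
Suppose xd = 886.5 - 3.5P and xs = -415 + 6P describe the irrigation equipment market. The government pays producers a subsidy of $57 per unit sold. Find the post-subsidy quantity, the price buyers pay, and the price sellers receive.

Pre-subsidy: 886.5 - 3.5P = -415 + 6P gives P* = 137, x* = 407.
With the subsidy, sellers receive Ps = Pb + 57 for each unit, where Pb is the price buyers pay.
Supply in terms of Pb becomes xs = -415 + 6(Pb + 57) = -73 + 6Pb. Setting this equal to demand: 886.5 - 3.5Pb = -73 + 6Pb, so Pb = 101.
Sellers receive Ps = 101 + 57 = 158; x' = 886.5 − 3.5·101 = 533.

x' = 533; buyers pay $101; sellers receive $158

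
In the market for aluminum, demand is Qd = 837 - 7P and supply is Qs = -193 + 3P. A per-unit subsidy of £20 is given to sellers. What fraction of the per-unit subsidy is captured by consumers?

Consumer share = 0.3

Pre-subsidy: 837 - 7P = -193 + 3P gives P* = 103, Q* = 116.
With the subsidy, sellers receive Ps = Pb + 20 for each unit, where Pb is the price buyers pay.
Supply in terms of Pb becomes Qs = -193 + 3(Pb + 20) = -133 + 3Pb. Setting this equal to demand: 837 - 7Pb = -133 + 3Pb, so Pb = 97.
Sellers receive Ps = 97 + 20 = 117; Q' = 837 − 7·97 = 158.
Buyers' price falls by P* − Pb = 103 − 97 = 6; sellers' price rises by Ps − P* = 117 − 103 = 14.
So consumers capture 6/20 = 0.3 of each unit of subsidy.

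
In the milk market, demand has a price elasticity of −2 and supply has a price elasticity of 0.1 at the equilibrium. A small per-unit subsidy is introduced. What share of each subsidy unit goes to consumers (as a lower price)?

For a small subsidy around the equilibrium, the benefit split depends on the relative slopes, which at a point are proportional to the elasticities.
Buyer share = εs/(εs + |εd|) = 0.1/(0.1 + 2) = 1/21; seller share = |εd|/(εs + |εd|) = 20/21.

Consumer share = 1/21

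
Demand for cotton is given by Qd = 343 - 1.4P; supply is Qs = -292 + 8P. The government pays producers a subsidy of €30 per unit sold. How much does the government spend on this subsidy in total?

Government cost = 400680/47

Pre-subsidy: 343 - 1.4P = -292 + 8P gives P* = 3175/47, Q* = 11676/47.
With the subsidy, sellers receive Ps = Pb + 30 for each unit, where Pb is the price buyers pay.
Supply in terms of Pb becomes Qs = -292 + 8(Pb + 30) = -52 + 8Pb. Setting this equal to demand: 343 - 1.4Pb = -52 + 8Pb, so Pb = 1975/47.
Sellers receive Ps = 1975/47 + 30 = 3385/47; Q' = 343 − 1.4·(1975/47) = 13356/47.
Government outlay = subsidy × quantity = 30 × 13356/47 = 400680/47.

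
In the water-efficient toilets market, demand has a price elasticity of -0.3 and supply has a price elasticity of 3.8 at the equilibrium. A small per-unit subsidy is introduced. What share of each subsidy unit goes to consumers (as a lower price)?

For a small subsidy around the equilibrium, the benefit split depends on the relative slopes, which at a point are proportional to the elasticities.
Buyer share = εs/(εs + |εd|) = 3.8/(3.8 + 0.3) = 38/41; seller share = |εd|/(εs + |εd|) = 3/41.

Consumer share = 38/41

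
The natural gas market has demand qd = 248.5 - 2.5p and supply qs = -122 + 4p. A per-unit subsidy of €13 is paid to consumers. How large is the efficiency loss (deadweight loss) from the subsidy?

Deadweight loss = €130

Pre-subsidy: 248.5 - 2.5p = -122 + 4p gives p* = 57, q* = 106.
With the rebate, buyers effectively pay pb = ps − 13, where ps is the price sellers receive.
Demand in terms of ps becomes qd = 248.5 − 2.5(ps − 13) = 281 - 2.5ps. Setting this equal to supply: 281 - 2.5ps = -122 + 4ps, so ps = 62.
Buyers pay pb = 62 − 13 = 49; q' = -122 + 4·62 = 126.
The subsidy expands output by 126 − 106 = 20 past the efficient level; on those units the gap between marginal cost and willingness to pay runs from 0 up to 13.
DWL = ½ × 13 × 20 = 130.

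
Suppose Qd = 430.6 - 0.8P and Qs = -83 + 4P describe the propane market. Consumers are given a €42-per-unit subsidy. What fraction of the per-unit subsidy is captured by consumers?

Consumer share = 5/6

Pre-subsidy: 430.6 - 0.8P = -83 + 4P gives P* = 107, Q* = 345.
With the rebate, buyers effectively pay Pb = Ps − 42, where Ps is the price sellers receive.
Demand in terms of Ps becomes Qd = 430.6 − 0.8(Ps − 42) = 464.2 - 0.8Ps. Setting this equal to supply: 464.2 - 0.8Ps = -83 + 4Ps, so Ps = 114.
Buyers pay Pb = 114 − 42 = 72; Q' = -83 + 4·114 = 373.
Buyers' price falls by P* − Pb = 107 − 72 = 35; sellers' price rises by Ps − P* = 114 − 107 = 7.
So consumers capture 35/42 = 5/6 of each unit of subsidy.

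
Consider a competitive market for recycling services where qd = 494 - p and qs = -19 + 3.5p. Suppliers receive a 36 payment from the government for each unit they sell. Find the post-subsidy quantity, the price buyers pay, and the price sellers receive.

q' = 408; buyers pay 86; sellers receive 122

Pre-subsidy: 494 - p = -19 + 3.5p gives p* = 114, q* = 380.
With the subsidy, sellers receive ps = pb + 36 for each unit, where pb is the price buyers pay.
Supply in terms of pb becomes qs = -19 + 3.5(pb + 36) = 107 + 3.5pb. Setting this equal to demand: 494 - pb = 107 + 3.5pb, so pb = 86.
Sellers receive ps = 86 + 36 = 122; q' = 494 − 1·86 = 408.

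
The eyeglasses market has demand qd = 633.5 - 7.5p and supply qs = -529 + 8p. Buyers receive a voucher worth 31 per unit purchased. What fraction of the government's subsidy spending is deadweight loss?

Pre-subsidy: 633.5 - 7.5p = -529 + 8p gives p* = 75, q* = 71.
With the rebate, buyers effectively pay pb = ps − 31, where ps is the price sellers receive.
Demand in terms of ps becomes qd = 633.5 − 7.5(ps − 31) = 866 - 7.5ps. Setting this equal to supply: 866 - 7.5ps = -529 + 8ps, so ps = 90.
Buyers pay pb = 90 − 31 = 59; q' = -529 + 8·90 = 191.
ΔCS = ½(71 + 191)(75 − 59) = 2096; ΔPS = ½(71 + 191)(90 − 75) = 1965.
Government spending = 31 × 191 = 5921.
DWL = ½ × 31 × (191 − 71) = 1860; fraction = 1860 / 5921 = 60/191.

DWL / government spending = 60/191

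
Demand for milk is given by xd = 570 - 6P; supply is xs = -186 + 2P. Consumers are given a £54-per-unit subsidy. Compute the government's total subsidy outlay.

Government cost = £4536

Pre-subsidy: 570 - 6P = -186 + 2P gives P* = 94.5, x* = 3.
With the rebate, buyers effectively pay Pb = Ps − 54, where Ps is the price sellers receive.
Demand in terms of Ps becomes xd = 570 − 6(Ps − 54) = 894 - 6Ps. Setting this equal to supply: 894 - 6Ps = -186 + 2Ps, so Ps = 135.
Buyers pay Pb = 135 − 54 = 81; x' = -186 + 2·135 = 84.
Government outlay = subsidy × quantity = 54 × 84 = 4536.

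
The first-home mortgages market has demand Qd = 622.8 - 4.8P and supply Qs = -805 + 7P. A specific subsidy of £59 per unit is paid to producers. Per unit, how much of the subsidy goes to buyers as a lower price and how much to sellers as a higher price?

Buyers gain £35 per unit; sellers gain £24 per unit

Pre-subsidy: 622.8 - 4.8P = -805 + 7P gives P* = 121, Q* = 42.
With the subsidy, sellers receive Ps = Pb + 59 for each unit, where Pb is the price buyers pay.
Supply in terms of Pb becomes Qs = -805 + 7(Pb + 59) = -392 + 7Pb. Setting this equal to demand: 622.8 - 4.8Pb = -392 + 7Pb, so Pb = 86.
Sellers receive Ps = 86 + 59 = 145; Q' = 622.8 − 4.8·86 = 210.
Buyers' price falls by P* − Pb = 121 − 86 = 35; sellers' price rises by Ps − P* = 145 − 121 = 24.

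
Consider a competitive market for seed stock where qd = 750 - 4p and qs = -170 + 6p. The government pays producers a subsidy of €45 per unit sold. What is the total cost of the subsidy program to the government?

Government cost = €22050

Pre-subsidy: 750 - 4p = -170 + 6p gives p* = 92, q* = 382.
With the subsidy, sellers receive ps = pb + 45 for each unit, where pb is the price buyers pay.
Supply in terms of pb becomes qs = -170 + 6(pb + 45) = 100 + 6pb. Setting this equal to demand: 750 - 4pb = 100 + 6pb, so pb = 65.
Sellers receive ps = 65 + 45 = 110; q' = 750 − 4·65 = 490.
Government outlay = subsidy × quantity = 45 × 490 = 22050.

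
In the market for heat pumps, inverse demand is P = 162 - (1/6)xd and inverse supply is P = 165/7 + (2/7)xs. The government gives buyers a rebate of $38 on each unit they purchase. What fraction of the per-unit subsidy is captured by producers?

Pre-subsidy: 162 - (1/6)x = 165/7 + (2/7)x gives x* = 306 and P* = 111.
With the rebate, buyers effectively pay Pb = Ps − 38, where Ps is the price sellers receive.
On the curves, Pb = 162 - (1/6)x and Ps = 165/7 + (2/7)x; the wedge Ps − Pb = 38 gives 165/7 + (2/7)x − (162 - (1/6)x) = 38, so x' = 390.
Then Pb = 162 − (1/6)·390 = 97 and Ps = 165/7 + (2/7)·390 = 135.
Buyers' price falls by P* − Pb = 111 − 97 = 14; sellers' price rises by Ps − P* = 135 − 111 = 24.
So producers capture 24/38 = 12/19 of each unit of subsidy.

Producer share = 12/19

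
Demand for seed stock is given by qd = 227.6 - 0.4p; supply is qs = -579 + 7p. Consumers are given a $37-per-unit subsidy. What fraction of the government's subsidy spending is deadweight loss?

DWL / government spending = 7/198

Pre-subsidy: 227.6 - 0.4p = -579 + 7p gives p* = 109, q* = 184.
With the rebate, buyers effectively pay pb = ps − 37, where ps is the price sellers receive.
Demand in terms of ps becomes qd = 227.6 − 0.4(ps − 37) = 242.4 - 0.4ps. Setting this equal to supply: 242.4 - 0.4ps = -579 + 7ps, so ps = 111.
Buyers pay pb = 111 − 37 = 74; q' = -579 + 7·111 = 198.
ΔCS = ½(184 + 198)(109 − 74) = 6685; ΔPS = ½(184 + 198)(111 − 109) = 382.
Government spending = 37 × 198 = 7326.
DWL = ½ × 37 × (198 − 184) = 259; fraction = 259 / 7326 = 7/198.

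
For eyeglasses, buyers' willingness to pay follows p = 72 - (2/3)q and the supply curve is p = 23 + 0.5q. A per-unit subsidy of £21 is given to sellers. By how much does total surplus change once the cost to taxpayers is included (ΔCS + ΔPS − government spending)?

Net change in total surplus = -£189

Pre-subsidy: 72 - (2/3)q = 23 + 0.5q gives q* = 42 and p* = 44.
With the subsidy, sellers receive ps = pb + 21 for each unit, where pb is the price buyers pay.
On the curves, pb = 72 - (2/3)q and ps = 23 + 0.5q; the wedge ps − pb = 21 gives 23 + 0.5q − (72 - (2/3)q) = 21, so q' = 60.
Then pb = 72 − (2/3)·60 = 32 and ps = 23 + 0.5·60 = 53.
ΔCS = ½(42 + 60)(44 − 32) = 612; ΔPS = ½(42 + 60)(53 − 44) = 459.
Government spending = 21 × 60 = 1260.
Net change = 612 + 459 − 1260 = -189. The loss equals the DWL triangle ½·21·18.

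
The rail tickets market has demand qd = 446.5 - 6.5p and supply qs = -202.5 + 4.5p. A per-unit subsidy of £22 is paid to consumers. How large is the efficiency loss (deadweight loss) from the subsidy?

Pre-subsidy: 446.5 - 6.5p = -202.5 + 4.5p gives p* = 59, q* = 63.
With the rebate, buyers effectively pay pb = ps − 22, where ps is the price sellers receive.
Demand in terms of ps becomes qd = 446.5 − 6.5(ps − 22) = 589.5 - 6.5ps. Setting this equal to supply: 589.5 - 6.5ps = -202.5 + 4.5ps, so ps = 72.
Buyers pay pb = 72 − 22 = 50; q' = -202.5 + 4.5·72 = 121.5.
The subsidy expands output by 121.5 − 63 = 58.5 past the efficient level; on those units the gap between marginal cost and willingness to pay runs from 0 up to 22.
DWL = ½ × 22 × 58.5 = 643.5.

Deadweight loss = £643.5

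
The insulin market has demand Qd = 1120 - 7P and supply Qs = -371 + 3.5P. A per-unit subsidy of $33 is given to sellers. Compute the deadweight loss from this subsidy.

Deadweight loss = $1270.5

Pre-subsidy: 1120 - 7P = -371 + 3.5P gives P* = 142, Q* = 126.
With the subsidy, sellers receive Ps = Pb + 33 for each unit, where Pb is the price buyers pay.
Supply in terms of Pb becomes Qs = -371 + 3.5(Pb + 33) = -255.5 + 3.5Pb. Setting this equal to demand: 1120 - 7Pb = -255.5 + 3.5Pb, so Pb = 131.
Sellers receive Ps = 131 + 33 = 164; Q' = 1120 − 7·131 = 203.
The subsidy expands output by 203 − 126 = 77 past the efficient level; on those units the gap between marginal cost and willingness to pay runs from 0 up to 33.
DWL = ½ × 33 × 77 = 1270.5.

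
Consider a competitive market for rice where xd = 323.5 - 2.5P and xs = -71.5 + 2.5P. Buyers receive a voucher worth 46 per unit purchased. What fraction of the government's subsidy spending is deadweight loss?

Pre-subsidy: 323.5 - 2.5P = -71.5 + 2.5P gives P* = 79, x* = 126.
With the rebate, buyers effectively pay Pb = Ps − 46, where Ps is the price sellers receive.
Demand in terms of Ps becomes xd = 323.5 − 2.5(Ps − 46) = 438.5 - 2.5Ps. Setting this equal to supply: 438.5 - 2.5Ps = -71.5 + 2.5Ps, so Ps = 102.
Buyers pay Pb = 102 − 46 = 56; x' = -71.5 + 2.5·102 = 183.5.
ΔCS = ½(126 + 183.5)(79 − 56) = 3559.25; ΔPS = ½(126 + 183.5)(102 − 79) = 3559.25.
Government spending = 46 × 183.5 = 8441.
DWL = ½ × 46 × (183.5 − 126) = 1322.5; fraction = 1322.5 / 8441 = 115/734.

DWL / government spending = 115/734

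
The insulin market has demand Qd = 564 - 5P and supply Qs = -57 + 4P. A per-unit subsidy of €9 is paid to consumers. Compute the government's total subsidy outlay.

Pre-subsidy: 564 - 5P = -57 + 4P gives P* = 69, Q* = 219.
With the rebate, buyers effectively pay Pb = Ps − 9, where Ps is the price sellers receive.
Demand in terms of Ps becomes Qd = 564 − 5(Ps − 9) = 609 - 5Ps. Setting this equal to supply: 609 - 5Ps = -57 + 4Ps, so Ps = 74.
Buyers pay Pb = 74 − 9 = 65; Q' = -57 + 4·74 = 239.
Government outlay = subsidy × quantity = 9 × 239 = 2151.

Government cost = €2151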